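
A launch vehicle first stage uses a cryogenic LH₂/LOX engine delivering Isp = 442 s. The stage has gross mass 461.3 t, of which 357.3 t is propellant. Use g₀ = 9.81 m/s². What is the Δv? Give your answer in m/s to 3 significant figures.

Δv ≈ 6460 m/s

v_e = Isp · g₀ = 442 × 9.81 = 4336.0 m/s.
m_f = m₀ − m_prop = 461.3 − 357.3 = 104 t.
Δv = v_e · ln(m₀/m_f) = 4336.0 × ln(4.436) = 4336.0 × 1.4897 ≈ 6459.2 m/s.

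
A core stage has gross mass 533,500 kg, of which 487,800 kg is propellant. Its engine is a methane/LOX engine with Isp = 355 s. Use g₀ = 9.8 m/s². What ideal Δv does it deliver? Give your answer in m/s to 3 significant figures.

v_e = Isp · g₀ = 355 × 9.8 = 3479.0 m/s.
m_f = m₀ − m_prop = 533,500 − 487,800 = 45,700 kg.
Δv = v_e · ln(m₀/m_f) = 3479.0 × ln(11.67) = 3479.0 × 2.4574 ≈ 8549.2 m/s.

Δv ≈ 8550 m/s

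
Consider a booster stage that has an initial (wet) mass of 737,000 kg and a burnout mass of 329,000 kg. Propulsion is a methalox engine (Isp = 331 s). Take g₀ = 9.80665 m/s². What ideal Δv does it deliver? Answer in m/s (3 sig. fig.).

Δv ≈ 2620 m/s

v_e = Isp · g₀ = 331 × 9.80665 = 3246.0 m/s.
Rocket equation: Δv = v_e · ln(m₀/m_f) = 3246.0 × ln(2.24) = 3246.0 × 0.8065 ≈ 2618.0 m/s.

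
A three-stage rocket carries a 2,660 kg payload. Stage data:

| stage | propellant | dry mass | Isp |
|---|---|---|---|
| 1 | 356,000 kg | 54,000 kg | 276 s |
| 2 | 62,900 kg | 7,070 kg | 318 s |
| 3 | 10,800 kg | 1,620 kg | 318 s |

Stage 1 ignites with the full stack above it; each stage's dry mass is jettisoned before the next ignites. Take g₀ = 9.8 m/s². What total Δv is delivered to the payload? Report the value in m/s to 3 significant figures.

Ignition mass of stage 1 = 356,000+54,000 + 62,900+7,070 + 10,800+1,620 + 2,660 = 495,050 kg.
Stage 1: m₀ = 495,050 kg, m_f = 495,050 − 356,000 = 139,050 kg; Δv = 276×9.8×ln(3.56) = 2704.8×1.2698 ≈ 3435 m/s.
Stage 2: m₀ = 85,050 kg, m_f = 85,050 − 62,900 = 22,150 kg; Δv = 318×9.8×ln(3.84) = 3116.4×1.3454 ≈ 4193 m/s.
Stage 3: m₀ = 15,080 kg, m_f = 15,080 − 10,800 = 4,280 kg; Δv = 318×9.8×ln(3.523) = 3116.4×1.2594 ≈ 3925 m/s.
Total Δv = 3435 + 4193 + 3925 = 11553 m/s.

Δv ≈ 11600 m/s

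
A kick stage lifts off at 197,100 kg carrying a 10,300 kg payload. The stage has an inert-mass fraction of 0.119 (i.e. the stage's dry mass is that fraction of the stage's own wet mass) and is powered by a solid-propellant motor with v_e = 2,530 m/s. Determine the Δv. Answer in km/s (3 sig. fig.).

Δv ≈ 4.56 km/s

Stage wet mass = m₀ − payload = 197,100 − 10,300 = 186,800 kg.
Stage dry mass = ε × stage wet mass = 0.119 × 186,800 = 22,229.2 kg.
Burnout mass m_f = stage dry + payload = 22,229.2 + 10,300 = 32,529.2 kg.
Rocket equation: Δv = v_e · ln(197,100/32,529.2) = 2530.0 × ln(6.059) = 2530.0 × 1.8016 ≈ 4558 m/s.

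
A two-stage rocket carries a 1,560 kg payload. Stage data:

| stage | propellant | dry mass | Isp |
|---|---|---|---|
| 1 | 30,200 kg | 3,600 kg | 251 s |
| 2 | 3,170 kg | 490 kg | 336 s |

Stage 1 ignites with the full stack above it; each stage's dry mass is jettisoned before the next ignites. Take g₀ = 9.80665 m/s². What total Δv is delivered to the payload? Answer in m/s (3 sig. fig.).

Ignition mass of stage 1 = 30,200+3,600 + 3,170+490 + 1,560 = 39,020 kg.
Stage 1: m₀ = 39,020 kg, m_f = 39,020 − 30,200 = 8,820 kg; Δv = 251×9.80665×ln(4.424) = 2461.5×1.4871 ≈ 3660 m/s.
Stage 2: m₀ = 5,220 kg, m_f = 5,220 − 3,170 = 2,050 kg; Δv = 336×9.80665×ln(2.546) = 3295.0×0.9347 ≈ 3080 m/s.
Total Δv = 3660 + 3080 = 6740 m/s.

Δv ≈ 6740 m/s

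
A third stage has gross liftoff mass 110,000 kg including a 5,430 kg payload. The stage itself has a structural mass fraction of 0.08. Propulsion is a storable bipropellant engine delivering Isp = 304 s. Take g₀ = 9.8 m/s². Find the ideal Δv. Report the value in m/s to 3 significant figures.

Δv ≈ 6190 m/s

Stage wet mass = m₀ − payload = 110,000 − 5,430 = 104,570 kg.
Stage dry mass = ε × stage wet mass = 0.08 × 104,570 = 8,365.6 kg.
Burnout mass m_f = stage dry + payload = 8,365.6 + 5,430 = 13,795.6 kg.
v_e = Isp · g₀ = 304 × 9.8 = 2979.2 m/s.
Using Δv = v_e ln(m₀/m_f): Δv = v_e · ln(110,000/13,795.6) = 2979.2 × ln(7.974) = 2979.2 × 2.0761 ≈ 6185 m/s.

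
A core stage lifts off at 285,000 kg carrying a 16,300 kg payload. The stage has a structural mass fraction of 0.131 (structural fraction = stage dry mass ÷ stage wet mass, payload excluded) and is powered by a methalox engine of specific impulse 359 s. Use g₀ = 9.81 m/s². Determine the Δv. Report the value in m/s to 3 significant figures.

Stage wet mass = m₀ − payload = 285,000 − 16,300 = 268,700 kg.
Stage dry mass = ε × stage wet mass = 0.131 × 268,700 = 35,199.7 kg.
Burnout mass m_f = stage dry + payload = 35,199.7 + 16,300 = 51,499.7 kg.
v_e = Isp · g₀ = 359 × 9.81 = 3521.8 m/s.
Δv = v_e · ln(285,000/51,499.7) = 3521.8 × ln(5.534) = 3521.8 × 1.7109 ≈ 6025 m/s.

Δv ≈ 6030 m/s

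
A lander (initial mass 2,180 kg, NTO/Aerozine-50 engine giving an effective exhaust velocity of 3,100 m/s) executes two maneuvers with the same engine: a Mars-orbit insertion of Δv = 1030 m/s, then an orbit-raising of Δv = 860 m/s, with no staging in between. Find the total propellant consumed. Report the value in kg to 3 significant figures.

After the first burn: m = 2180 × exp(−1030/3100.0) = 2180 × 0.71730 = 1,563.71 kg.
After the second burn: m = 1,563.71 × exp(−860/3100.0) = 1,563.71 × 0.75774 = 1,184.89 kg.
Total propellant = m₀ − m_final = 2180 − 1,184.89 = 995.11 kg.

total propellant consumed ≈ 995 kg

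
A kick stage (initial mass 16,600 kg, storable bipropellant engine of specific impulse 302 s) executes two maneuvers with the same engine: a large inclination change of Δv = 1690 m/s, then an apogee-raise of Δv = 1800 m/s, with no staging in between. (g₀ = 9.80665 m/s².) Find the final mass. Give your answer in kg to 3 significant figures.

v_e = Isp · g₀ = 302 × 9.80665 = 2961.6 m/s.
After the first burn: m = 16600 × exp(−1690/2961.6) = 16600 × 0.56517 = 9,381.82 kg.
After the second burn: m = 9,381.82 × exp(−1800/2961.6) = 9,381.82 × 0.54456 = 5,108.96 kg.

final mass ≈ 5110 kg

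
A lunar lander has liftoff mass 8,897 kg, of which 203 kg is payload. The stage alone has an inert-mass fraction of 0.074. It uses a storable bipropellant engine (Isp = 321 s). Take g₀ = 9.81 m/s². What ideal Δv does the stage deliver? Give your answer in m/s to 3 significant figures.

Stage wet mass = m₀ − payload = 8,897 − 203 = 8,694 kg.
Stage dry mass = ε × stage wet mass = 0.074 × 8,694 = 643.356 kg.
Burnout mass m_f = stage dry + payload = 643.356 + 203 = 846.356 kg.
v_e = Isp · g₀ = 321 × 9.81 = 3149.0 m/s.
Using Δv = v_e ln(m₀/m_f): Δv = v_e · ln(8,897/846.356) = 3149.0 × ln(10.51) = 3149.0 × 2.3525 ≈ 7408 m/s.

Δv ≈ 7410 m/s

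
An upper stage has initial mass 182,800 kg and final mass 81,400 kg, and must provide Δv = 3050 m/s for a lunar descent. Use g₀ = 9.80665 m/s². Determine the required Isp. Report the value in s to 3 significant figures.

ln(m₀/m_f) = ln(182800/81400) = ln(2.246) = 0.8090.
From the ideal rocket equation, v_e = Δv / ln(m₀/m_f) = 3050 / 0.8090 = 3770.0 m/s.
Isp = v_e / g₀ = 3770.0 / 9.80665 = 384.4 s.

Isp ≈ 384 s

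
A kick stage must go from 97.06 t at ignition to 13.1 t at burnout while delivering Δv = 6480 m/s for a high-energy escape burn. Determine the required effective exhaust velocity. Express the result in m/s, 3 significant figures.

v_e ≈ 3240 m/s

ln(m₀/m_f) = ln(97060/13100) = ln(7.409) = 2.0027.
v_e = Δv / ln(m₀/m_f) = 6480 / 2.0027 = 3235.6 m/s.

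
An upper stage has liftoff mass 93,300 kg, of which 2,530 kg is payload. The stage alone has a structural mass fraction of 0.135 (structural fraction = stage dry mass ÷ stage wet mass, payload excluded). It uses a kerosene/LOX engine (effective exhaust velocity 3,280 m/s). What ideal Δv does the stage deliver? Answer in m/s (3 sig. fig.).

Stage wet mass = m₀ − payload = 93,300 − 2,530 = 90,770 kg.
Stage dry mass = ε × stage wet mass = 0.135 × 90,770 = 12,254 kg.
Burnout mass m_f = stage dry + payload = 12,254 + 2,530 = 14,784 kg.
Rocket equation: Δv = v_e · ln(93,300/14,784) = 3280.0 × ln(6.311) = 3280.0 × 1.8423 ≈ 6043 m/s.

Δv ≈ 6040 m/s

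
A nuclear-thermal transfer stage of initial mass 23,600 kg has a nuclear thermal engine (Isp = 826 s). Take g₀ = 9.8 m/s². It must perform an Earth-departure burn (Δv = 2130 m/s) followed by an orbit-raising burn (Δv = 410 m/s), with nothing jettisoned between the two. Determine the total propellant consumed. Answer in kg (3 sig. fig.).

v_e = Isp · g₀ = 826 × 9.8 = 8094.8 m/s.
After the first burn: m = 23600 × exp(−2130/8094.8) = 23600 × 0.76864 = 18,139.9 kg.
After the second burn: m = 18,139.9 × exp(−410/8094.8) = 18,139.9 × 0.95061 = 17,244 kg.
Total propellant = m₀ − m_final = 23600 − 17,244 = 6,356 kg.

total propellant consumed ≈ 6360 kg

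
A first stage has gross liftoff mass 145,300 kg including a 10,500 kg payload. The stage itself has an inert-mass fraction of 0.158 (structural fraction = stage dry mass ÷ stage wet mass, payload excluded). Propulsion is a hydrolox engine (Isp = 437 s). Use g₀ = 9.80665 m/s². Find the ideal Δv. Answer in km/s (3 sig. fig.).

Stage wet mass = m₀ − payload = 145,300 − 10,500 = 134,800 kg.
Stage dry mass = ε × stage wet mass = 0.158 × 134,800 = 21,298.4 kg.
Burnout mass m_f = stage dry + payload = 21,298.4 + 10,500 = 31,798.4 kg.
v_e = Isp · g₀ = 437 × 9.80665 = 4285.5 m/s.
Δv = v_e · ln(145,300/31,798.4) = 4285.5 × ln(4.569) = 4285.5 × 1.5194 ≈ 6511 m/s.

Δv ≈ 6.51 km/s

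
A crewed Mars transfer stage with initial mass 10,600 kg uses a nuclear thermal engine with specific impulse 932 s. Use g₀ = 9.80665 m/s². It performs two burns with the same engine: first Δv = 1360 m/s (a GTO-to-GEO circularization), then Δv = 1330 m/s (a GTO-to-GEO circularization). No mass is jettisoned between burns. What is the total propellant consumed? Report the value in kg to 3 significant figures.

v_e = Isp · g₀ = 932 × 9.80665 = 9139.8 m/s.
After the first burn: m = 10600 × exp(−1360/9139.8) = 10600 × 0.86174 = 9,134.44 kg.
After the second burn: m = 9,134.44 × exp(−1330/9139.8) = 9,134.44 × 0.86457 = 7,897.36 kg.
Total propellant = m₀ − m_final = 10600 − 7,897.36 = 2,702.64 kg.

total propellant consumed ≈ 2700 kg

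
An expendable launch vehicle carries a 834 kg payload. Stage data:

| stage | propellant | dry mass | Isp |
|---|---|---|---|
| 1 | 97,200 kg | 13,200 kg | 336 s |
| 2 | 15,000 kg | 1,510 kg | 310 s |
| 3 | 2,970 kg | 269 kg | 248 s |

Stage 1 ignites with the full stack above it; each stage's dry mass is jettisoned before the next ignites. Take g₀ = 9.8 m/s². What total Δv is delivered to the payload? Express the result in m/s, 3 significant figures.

Ignition mass of stage 1 = 97,200+13,200 + 15,000+1,510 + 2,970+269 + 834 = 130,983 kg.
Stage 1: m₀ = 130,983 kg, m_f = 130,983 − 97,200 = 33,783 kg; Δv = 336×9.8×ln(3.877) = 3292.8×1.3551 ≈ 4462 m/s.
Stage 2: m₀ = 20,583 kg, m_f = 20,583 − 15,000 = 5,583 kg; Δv = 310×9.8×ln(3.687) = 3038.0×1.3047 ≈ 3964 m/s.
Stage 3: m₀ = 4,073 kg, m_f = 4,073 − 2,970 = 1,103 kg; Δv = 248×9.8×ln(3.693) = 2430.4×1.3063 ≈ 3175 m/s.
Total Δv = 4462 + 3964 + 3175 = 11601 m/s.

Δv ≈ 11600 m/s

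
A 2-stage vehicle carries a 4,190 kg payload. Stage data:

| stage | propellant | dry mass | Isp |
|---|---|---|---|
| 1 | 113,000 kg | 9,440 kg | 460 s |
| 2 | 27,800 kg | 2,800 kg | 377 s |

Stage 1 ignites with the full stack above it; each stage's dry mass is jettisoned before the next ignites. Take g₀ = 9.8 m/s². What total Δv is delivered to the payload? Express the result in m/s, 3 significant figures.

Δv ≈ 11600 m/s

Ignition mass of stage 1 = 113,000+9,440 + 27,800+2,800 + 4,190 = 157,230 kg.
Stage 1: m₀ = 157,230 kg, m_f = 157,230 − 113,000 = 44,230 kg; Δv = 460×9.8×ln(3.555) = 4508.0×1.2683 ≈ 5718 m/s.
Stage 2: m₀ = 34,790 kg, m_f = 34,790 − 27,800 = 6,990 kg; Δv = 377×9.8×ln(4.977) = 3694.6×1.6048 ≈ 5929 m/s.
Total Δv = 5718 + 5929 = 11647 m/s.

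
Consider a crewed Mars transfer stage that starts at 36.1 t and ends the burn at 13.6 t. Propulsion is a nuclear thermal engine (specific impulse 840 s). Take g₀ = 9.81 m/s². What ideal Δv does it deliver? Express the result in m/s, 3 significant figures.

v_e = Isp · g₀ = 840 × 9.81 = 8240.4 m/s.
Δv = v_e · ln(m₀/m_f) = 8240.4 × ln(2.654) = 8240.4 × 0.9762 ≈ 8044.5 m/s.

Δv ≈ 8040 m/s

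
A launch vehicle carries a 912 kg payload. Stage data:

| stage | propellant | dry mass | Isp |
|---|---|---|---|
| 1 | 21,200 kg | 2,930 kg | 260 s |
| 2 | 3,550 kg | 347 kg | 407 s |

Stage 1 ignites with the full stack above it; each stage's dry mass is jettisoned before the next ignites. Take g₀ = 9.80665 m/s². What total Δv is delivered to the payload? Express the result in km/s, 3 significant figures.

Ignition mass of stage 1 = 21,200+2,930 + 3,550+347 + 912 = 28,939 kg.
Stage 1: m₀ = 28,939 kg, m_f = 28,939 − 21,200 = 7,739 kg; Δv = 260×9.80665×ln(3.739) = 2549.7×1.3189 ≈ 3363 m/s.
Stage 2: m₀ = 4,809 kg, m_f = 4,809 − 3,550 = 1,259 kg; Δv = 407×9.80665×ln(3.82) = 3991.3×1.3402 ≈ 5349 m/s.
Total Δv = 3363 + 5349 = 8712 m/s.

Δv ≈ 8.71 km/s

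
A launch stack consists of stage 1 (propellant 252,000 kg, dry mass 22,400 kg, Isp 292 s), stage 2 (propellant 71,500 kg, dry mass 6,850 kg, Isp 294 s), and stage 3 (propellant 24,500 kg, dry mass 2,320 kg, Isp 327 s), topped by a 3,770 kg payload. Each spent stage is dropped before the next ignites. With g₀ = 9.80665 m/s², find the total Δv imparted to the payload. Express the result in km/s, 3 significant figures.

Δv ≈ 11.3 km/s

Ignition mass of stage 1 = 252,000+22,400 + 71,500+6,850 + 24,500+2,320 + 3,770 = 383,340 kg.
Stage 1: m₀ = 383,340 kg, m_f = 383,340 − 252,000 = 131,340 kg; Δv = 292×9.80665×ln(2.919) = 2863.5×1.0711 ≈ 3067 m/s.
Stage 2: m₀ = 108,940 kg, m_f = 108,940 − 71,500 = 37,440 kg; Δv = 294×9.80665×ln(2.91) = 2883.2×1.0681 ≈ 3079 m/s.
Stage 3: m₀ = 30,590 kg, m_f = 30,590 − 24,500 = 6,090 kg; Δv = 327×9.80665×ln(5.023) = 3206.8×1.6140 ≈ 5176 m/s.
Total Δv = 3067 + 3079 + 5176 = 11322 m/s.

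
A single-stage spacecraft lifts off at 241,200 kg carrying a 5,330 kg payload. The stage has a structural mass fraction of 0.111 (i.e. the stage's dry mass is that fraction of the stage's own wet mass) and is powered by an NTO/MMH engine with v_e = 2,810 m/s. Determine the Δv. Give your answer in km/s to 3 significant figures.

Stage wet mass = m₀ − payload = 241,200 − 5,330 = 235,870 kg.
Stage dry mass = ε × stage wet mass = 0.111 × 235,870 = 26,181.6 kg.
Burnout mass m_f = stage dry + payload = 26,181.6 + 5,330 = 31,511.6 kg.
Using Δv = v_e ln(m₀/m_f): Δv = v_e · ln(241,200/31,511.6) = 2810.0 × ln(7.654) = 2810.0 × 2.0353 ≈ 5719 m/s.

Δv ≈ 5.72 km/s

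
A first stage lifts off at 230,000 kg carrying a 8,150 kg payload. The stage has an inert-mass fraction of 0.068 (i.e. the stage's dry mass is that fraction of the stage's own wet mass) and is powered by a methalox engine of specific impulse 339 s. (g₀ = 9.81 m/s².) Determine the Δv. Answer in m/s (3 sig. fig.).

Stage wet mass = m₀ − payload = 230,000 − 8,150 = 221,850 kg.
Stage dry mass = ε × stage wet mass = 0.068 × 221,850 = 15,085.8 kg.
Burnout mass m_f = stage dry + payload = 15,085.8 + 8,150 = 23,235.8 kg.
v_e = Isp · g₀ = 339 × 9.81 = 3325.6 m/s.
Rocket equation: Δv = v_e · ln(230,000/23,235.8) = 3325.6 × ln(9.899) = 3325.6 × 2.2924 ≈ 7624 m/s.

Δv ≈ 7620 m/s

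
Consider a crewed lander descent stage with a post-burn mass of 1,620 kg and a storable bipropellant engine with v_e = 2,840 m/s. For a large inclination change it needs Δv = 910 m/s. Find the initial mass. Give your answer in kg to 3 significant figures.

initial mass ≈ 2230 kg

m₀/m_f = exp(Δv / v_e) = exp(910 / 2840.0) = exp(0.3204) = 1.3777.
m₀ = m_f × 1.3777 = 1,620 × 1.3777 = 2,231.87 kg.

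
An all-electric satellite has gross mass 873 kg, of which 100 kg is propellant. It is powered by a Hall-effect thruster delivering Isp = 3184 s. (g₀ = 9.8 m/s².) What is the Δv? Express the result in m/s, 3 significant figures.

Δv ≈ 3800 m/s

v_e = Isp · g₀ = 3184 × 9.8 = 31203.2 m/s.
m_f = m₀ − m_prop = 873 − 100 = 773 kg.
Using Δv = v_e ln(m₀/m_f): Δv = v_e · ln(m₀/m_f) = 31203.2 × ln(1.129) = 31203.2 × 0.1217 ≈ 3796.1 m/s.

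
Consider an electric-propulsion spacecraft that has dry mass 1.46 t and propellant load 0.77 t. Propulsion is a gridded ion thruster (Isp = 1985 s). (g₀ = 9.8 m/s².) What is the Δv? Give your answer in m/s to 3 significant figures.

v_e = Isp · g₀ = 1985 × 9.8 = 19453.0 m/s.
m₀ = m_dry + m_prop = 1.46 + 0.77 = 2.23 t.
From the ideal rocket equation, Δv = v_e · ln(m₀/m_f) = 19453.0 × ln(1.527) = 19453.0 × 0.4236 ≈ 8239.6 m/s.

Δv ≈ 8240 m/s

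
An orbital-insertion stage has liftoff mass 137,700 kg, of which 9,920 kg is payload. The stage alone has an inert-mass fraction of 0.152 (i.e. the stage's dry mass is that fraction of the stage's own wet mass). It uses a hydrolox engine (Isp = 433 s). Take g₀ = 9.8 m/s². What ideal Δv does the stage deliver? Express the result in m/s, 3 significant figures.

Δv ≈ 6560 m/s

Stage wet mass = m₀ − payload = 137,700 − 9,920 = 127,780 kg.
Stage dry mass = ε × stage wet mass = 0.152 × 127,780 = 19,422.6 kg.
Burnout mass m_f = stage dry + payload = 19,422.6 + 9,920 = 29,342.6 kg.
v_e = Isp · g₀ = 433 × 9.8 = 4243.4 m/s.
Using Δv = v_e ln(m₀/m_f): Δv = v_e · ln(137,700/29,342.6) = 4243.4 × ln(4.693) = 4243.4 × 1.5460 ≈ 6560 m/s.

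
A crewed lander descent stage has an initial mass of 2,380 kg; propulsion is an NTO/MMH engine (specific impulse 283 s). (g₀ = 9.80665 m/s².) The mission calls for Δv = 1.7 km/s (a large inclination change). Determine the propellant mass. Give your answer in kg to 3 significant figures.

propellant mass ≈ 1090 kg

v_e = Isp · g₀ = 283 × 9.80665 = 2775.3 m/s.
Rocket equation: m₀/m_f = exp(Δv / v_e) = exp(1700 / 2775.3) = exp(0.6126) = 1.8451.
m_f = 2,380 / 1.8451 = 1,289.9 kg, so propellant = m₀ − m_f = 2,380 − 1,289.9 = 1,090.1 kg.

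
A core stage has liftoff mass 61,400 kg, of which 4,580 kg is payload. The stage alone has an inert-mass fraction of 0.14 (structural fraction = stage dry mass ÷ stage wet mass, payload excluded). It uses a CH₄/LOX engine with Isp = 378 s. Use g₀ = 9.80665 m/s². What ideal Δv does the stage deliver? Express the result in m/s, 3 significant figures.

Δv ≈ 5890 m/s

Stage wet mass = m₀ − payload = 61,400 − 4,580 = 56,820 kg.
Stage dry mass = ε × stage wet mass = 0.14 × 56,820 = 7,954.8 kg.
Burnout mass m_f = stage dry + payload = 7,954.8 + 4,580 = 12,534.8 kg.
v_e = Isp · g₀ = 378 × 9.80665 = 3706.9 m/s.
Δv = v_e · ln(61,400/12,534.8) = 3706.9 × ln(4.898) = 3706.9 × 1.5889 ≈ 5890 m/s.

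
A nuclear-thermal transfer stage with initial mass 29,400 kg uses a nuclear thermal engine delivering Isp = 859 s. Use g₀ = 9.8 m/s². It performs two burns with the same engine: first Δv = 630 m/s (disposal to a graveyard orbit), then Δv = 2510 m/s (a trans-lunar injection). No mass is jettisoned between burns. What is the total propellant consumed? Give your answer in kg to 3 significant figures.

v_e = Isp · g₀ = 859 × 9.8 = 8418.2 m/s.
After the first burn: m = 29400 × exp(−630/8418.2) = 29400 × 0.92789 = 27,280 kg.
After the second burn: m = 27,280 × exp(−2510/8418.2) = 27,280 × 0.74218 = 20,246.7 kg.
Total propellant = m₀ − m_final = 29400 − 20,246.7 = 9,153.3 kg.

total propellant consumed ≈ 9150 kg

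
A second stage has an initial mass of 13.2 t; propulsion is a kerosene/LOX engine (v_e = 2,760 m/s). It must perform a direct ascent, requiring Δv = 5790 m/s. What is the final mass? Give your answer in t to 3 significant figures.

final mass ≈ 1.62 t

Using Δv = v_e ln(m₀/m_f): m₀/m_f = exp(Δv / v_e) = exp(5790 / 2760.0) = exp(2.0978) = 8.1484.
m_f = m₀ / 8.1484 = 13.2 / 8.1484 = 1.61995 t.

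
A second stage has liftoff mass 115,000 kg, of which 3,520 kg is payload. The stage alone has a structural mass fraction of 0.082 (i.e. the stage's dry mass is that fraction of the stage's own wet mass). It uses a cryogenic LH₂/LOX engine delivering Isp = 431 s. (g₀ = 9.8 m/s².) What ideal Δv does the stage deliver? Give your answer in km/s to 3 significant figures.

Δv ≈ 9.32 km/s

Stage wet mass = m₀ − payload = 115,000 − 3,520 = 111,480 kg.
Stage dry mass = ε × stage wet mass = 0.082 × 111,480 = 9,141.36 kg.
Burnout mass m_f = stage dry + payload = 9,141.36 + 3,520 = 12,661.36 kg.
v_e = Isp · g₀ = 431 × 9.8 = 4223.8 m/s.
From the ideal rocket equation, Δv = v_e · ln(115,000/12,661.36) = 4223.8 × ln(9.083) = 4223.8 × 2.2064 ≈ 9319 m/s.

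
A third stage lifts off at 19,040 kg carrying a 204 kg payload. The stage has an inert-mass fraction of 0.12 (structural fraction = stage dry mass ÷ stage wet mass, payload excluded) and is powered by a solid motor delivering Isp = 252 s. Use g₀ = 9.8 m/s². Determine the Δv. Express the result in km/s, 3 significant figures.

Δv ≈ 5.05 km/s

Stage wet mass = m₀ − payload = 19,040 − 204 = 18,836 kg.
Stage dry mass = ε × stage wet mass = 0.12 × 18,836 = 2,260.32 kg.
Burnout mass m_f = stage dry + payload = 2,260.32 + 204 = 2,464.32 kg.
v_e = Isp · g₀ = 252 × 9.8 = 2469.6 m/s.
By the Tsiolkovsky rocket equation, Δv = v_e · ln(19,040/2,464.32) = 2469.6 × ln(7.726) = 2469.6 × 2.0446 ≈ 5049 m/s.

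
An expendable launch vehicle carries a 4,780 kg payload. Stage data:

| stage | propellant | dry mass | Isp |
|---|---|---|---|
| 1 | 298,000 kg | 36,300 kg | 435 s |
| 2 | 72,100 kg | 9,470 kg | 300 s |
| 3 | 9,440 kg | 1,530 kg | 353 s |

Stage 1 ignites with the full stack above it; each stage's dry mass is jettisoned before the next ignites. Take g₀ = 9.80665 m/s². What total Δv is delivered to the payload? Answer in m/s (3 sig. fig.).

Ignition mass of stage 1 = 298,000+36,300 + 72,100+9,470 + 9,440+1,530 + 4,780 = 431,620 kg.
Stage 1: m₀ = 431,620 kg, m_f = 431,620 − 298,000 = 133,620 kg; Δv = 435×9.80665×ln(3.23) = 4265.9×1.1725 ≈ 5002 m/s.
Stage 2: m₀ = 97,320 kg, m_f = 97,320 − 72,100 = 25,220 kg; Δv = 300×9.80665×ln(3.859) = 2942.0×1.3504 ≈ 3973 m/s.
Stage 3: m₀ = 15,750 kg, m_f = 15,750 − 9,440 = 6,310 kg; Δv = 353×9.80665×ln(2.496) = 3461.7×0.9147 ≈ 3166 m/s.
Total Δv = 5002 + 3973 + 3166 = 12141 m/s.

Δv ≈ 12100 m/s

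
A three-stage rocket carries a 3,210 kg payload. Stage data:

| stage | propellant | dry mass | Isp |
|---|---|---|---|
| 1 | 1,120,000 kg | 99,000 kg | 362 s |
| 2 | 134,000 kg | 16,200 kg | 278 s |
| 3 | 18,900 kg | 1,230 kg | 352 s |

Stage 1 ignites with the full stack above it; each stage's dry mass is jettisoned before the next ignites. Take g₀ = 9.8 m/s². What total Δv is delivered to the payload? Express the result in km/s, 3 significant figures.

Δv ≈ 15.5 km/s

Ignition mass of stage 1 = 1,120,000+99,000 + 134,000+16,200 + 18,900+1,230 + 3,210 = 1,392,540 kg.
Stage 1: m₀ = 1,392,540 kg, m_f = 1,392,540 − 1,120,000 = 272,540 kg; Δv = 362×9.8×ln(5.109) = 3547.6×1.6311 ≈ 5786 m/s.
Stage 2: m₀ = 173,540 kg, m_f = 173,540 − 134,000 = 39,540 kg; Δv = 278×9.8×ln(4.389) = 2724.4×1.4791 ≈ 4030 m/s.
Stage 3: m₀ = 23,340 kg, m_f = 23,340 − 18,900 = 4,440 kg; Δv = 352×9.8×ln(5.257) = 3449.6×1.6595 ≈ 5725 m/s.
Total Δv = 5786 + 4030 + 5725 = 15541 m/s.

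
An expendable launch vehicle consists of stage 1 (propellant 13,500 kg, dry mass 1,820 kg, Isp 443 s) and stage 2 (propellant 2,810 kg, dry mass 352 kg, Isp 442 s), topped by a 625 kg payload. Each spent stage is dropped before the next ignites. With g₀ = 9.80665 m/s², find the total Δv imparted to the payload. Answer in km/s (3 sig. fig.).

Ignition mass of stage 1 = 13,500+1,820 + 2,810+352 + 625 = 19,107 kg.
Stage 1: m₀ = 19,107 kg, m_f = 19,107 − 13,500 = 5,607 kg; Δv = 443×9.80665×ln(3.408) = 4344.3×1.2260 ≈ 5326 m/s.
Stage 2: m₀ = 3,787 kg, m_f = 3,787 − 2,810 = 977 kg; Δv = 442×9.80665×ln(3.876) = 4334.5×1.3548 ≈ 5873 m/s.
Total Δv = 5326 + 5873 = 11199 m/s.

Δv ≈ 11.2 km/s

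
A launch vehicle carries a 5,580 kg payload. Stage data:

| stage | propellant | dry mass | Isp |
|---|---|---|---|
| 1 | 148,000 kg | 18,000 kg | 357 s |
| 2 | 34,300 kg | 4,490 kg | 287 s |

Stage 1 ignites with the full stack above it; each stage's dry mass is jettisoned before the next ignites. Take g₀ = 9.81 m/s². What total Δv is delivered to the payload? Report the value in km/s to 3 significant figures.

Ignition mass of stage 1 = 148,000+18,000 + 34,300+4,490 + 5,580 = 210,370 kg.
Stage 1: m₀ = 210,370 kg, m_f = 210,370 − 148,000 = 62,370 kg; Δv = 357×9.81×ln(3.373) = 3502.2×1.2158 ≈ 4258 m/s.
Stage 2: m₀ = 44,370 kg, m_f = 44,370 − 34,300 = 10,070 kg; Δv = 287×9.81×ln(4.406) = 2815.5×1.4830 ≈ 4175 m/s.
Total Δv = 4258 + 4175 = 8433 m/s.

Δv ≈ 8.43 km/s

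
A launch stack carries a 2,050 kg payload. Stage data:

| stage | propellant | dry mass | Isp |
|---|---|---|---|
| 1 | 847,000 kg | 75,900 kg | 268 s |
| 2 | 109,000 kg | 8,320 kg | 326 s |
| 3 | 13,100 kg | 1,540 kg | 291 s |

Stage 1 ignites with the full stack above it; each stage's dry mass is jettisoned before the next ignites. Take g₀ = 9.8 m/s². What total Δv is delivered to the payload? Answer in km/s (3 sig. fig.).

Δv ≈ 14.0 km/s

Ignition mass of stage 1 = 847,000+75,900 + 109,000+8,320 + 13,100+1,540 + 2,050 = 1,056,910 kg.
Stage 1: m₀ = 1,056,910 kg, m_f = 1,056,910 − 847,000 = 209,910 kg; Δv = 268×9.8×ln(5.035) = 2626.4×1.6164 ≈ 4245 m/s.
Stage 2: m₀ = 134,010 kg, m_f = 134,010 − 109,000 = 25,010 kg; Δv = 326×9.8×ln(5.358) = 3194.8×1.6786 ≈ 5363 m/s.
Stage 3: m₀ = 16,690 kg, m_f = 16,690 − 13,100 = 3,590 kg; Δv = 291×9.8×ln(4.649) = 2851.8×1.5367 ≈ 4382 m/s.
Total Δv = 4245 + 5363 + 4382 = 13990 m/s.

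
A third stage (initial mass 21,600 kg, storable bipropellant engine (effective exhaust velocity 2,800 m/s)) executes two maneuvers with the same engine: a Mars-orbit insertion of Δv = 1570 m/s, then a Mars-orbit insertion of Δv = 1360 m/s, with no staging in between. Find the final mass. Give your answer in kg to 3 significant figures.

After the first burn: m = 21600 × exp(−1570/2800.0) = 21600 × 0.57080 = 12,329.3 kg.
After the second burn: m = 12,329.3 × exp(−1360/2800.0) = 12,329.3 × 0.61526 = 7,585.73 kg.

final mass ≈ 7590 kg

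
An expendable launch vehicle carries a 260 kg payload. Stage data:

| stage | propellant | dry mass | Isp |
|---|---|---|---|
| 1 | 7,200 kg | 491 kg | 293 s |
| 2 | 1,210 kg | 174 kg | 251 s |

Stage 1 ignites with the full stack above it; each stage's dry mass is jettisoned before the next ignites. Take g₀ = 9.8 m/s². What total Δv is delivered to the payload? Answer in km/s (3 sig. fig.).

Ignition mass of stage 1 = 7,200+491 + 1,210+174 + 260 = 9,335 kg.
Stage 1: m₀ = 9,335 kg, m_f = 9,335 − 7,200 = 2,135 kg; Δv = 293×9.8×ln(4.372) = 2871.4×1.4753 ≈ 4236 m/s.
Stage 2: m₀ = 1,644 kg, m_f = 1,644 − 1,210 = 434 kg; Δv = 251×9.8×ln(3.788) = 2459.8×1.3318 ≈ 3276 m/s.
Total Δv = 4236 + 3276 = 7512 m/s.

Δv ≈ 7.51 km/s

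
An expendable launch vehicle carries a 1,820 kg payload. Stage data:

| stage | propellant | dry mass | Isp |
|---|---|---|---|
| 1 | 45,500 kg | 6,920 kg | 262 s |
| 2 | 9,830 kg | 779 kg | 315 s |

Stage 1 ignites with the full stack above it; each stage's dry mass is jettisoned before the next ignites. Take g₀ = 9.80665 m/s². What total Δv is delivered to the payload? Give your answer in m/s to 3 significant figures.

Ignition mass of stage 1 = 45,500+6,920 + 9,830+779 + 1,820 = 64,849 kg.
Stage 1: m₀ = 64,849 kg, m_f = 64,849 − 45,500 = 19,349 kg; Δv = 262×9.80665×ln(3.352) = 2569.3×1.2094 ≈ 3107 m/s.
Stage 2: m₀ = 12,429 kg, m_f = 12,429 − 9,830 = 2,599 kg; Δv = 315×9.80665×ln(4.782) = 3089.1×1.5649 ≈ 4834 m/s.
Total Δv = 3107 + 4834 = 7941 m/s.

Δv ≈ 7940 m/s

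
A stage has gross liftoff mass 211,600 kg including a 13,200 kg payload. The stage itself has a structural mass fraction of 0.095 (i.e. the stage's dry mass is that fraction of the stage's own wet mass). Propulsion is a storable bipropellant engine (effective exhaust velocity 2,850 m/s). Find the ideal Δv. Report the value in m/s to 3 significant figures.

Δv ≈ 5380 m/s

Stage wet mass = m₀ − payload = 211,600 − 13,200 = 198,400 kg.
Stage dry mass = ε × stage wet mass = 0.095 × 198,400 = 18,848 kg.
Burnout mass m_f = stage dry + payload = 18,848 + 13,200 = 32,048 kg.
Using Δv = v_e ln(m₀/m_f): Δv = v_e · ln(211,600/32,048) = 2850.0 × ln(6.603) = 2850.0 × 1.8875 ≈ 5379 m/s.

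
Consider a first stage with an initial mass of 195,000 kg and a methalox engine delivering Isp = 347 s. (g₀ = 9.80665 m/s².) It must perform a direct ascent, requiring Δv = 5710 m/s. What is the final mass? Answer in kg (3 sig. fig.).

v_e = Isp · g₀ = 347 × 9.80665 = 3402.9 m/s.
From the ideal rocket equation, m₀/m_f = exp(Δv / v_e) = exp(5710 / 3402.9) = exp(1.6780) = 5.3547.
m_f = m₀ / 5.3547 = 195,000 / 5.3547 = 36,416.6 kg.

final mass ≈ 36400 kg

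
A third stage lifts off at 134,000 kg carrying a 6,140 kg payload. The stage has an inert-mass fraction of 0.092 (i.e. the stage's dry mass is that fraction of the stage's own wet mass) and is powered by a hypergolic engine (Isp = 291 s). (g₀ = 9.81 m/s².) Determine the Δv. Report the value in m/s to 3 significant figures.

Δv ≈ 5750 m/s

Stage wet mass = m₀ − payload = 134,000 − 6,140 = 127,860 kg.
Stage dry mass = ε × stage wet mass = 0.092 × 127,860 = 11,763.1 kg.
Burnout mass m_f = stage dry + payload = 11,763.1 + 6,140 = 17,903.1 kg.
v_e = Isp · g₀ = 291 × 9.81 = 2854.7 m/s.
By the Tsiolkovsky rocket equation, Δv = v_e · ln(134,000/17,903.1) = 2854.7 × ln(7.485) = 2854.7 × 2.0129 ≈ 5746 m/s.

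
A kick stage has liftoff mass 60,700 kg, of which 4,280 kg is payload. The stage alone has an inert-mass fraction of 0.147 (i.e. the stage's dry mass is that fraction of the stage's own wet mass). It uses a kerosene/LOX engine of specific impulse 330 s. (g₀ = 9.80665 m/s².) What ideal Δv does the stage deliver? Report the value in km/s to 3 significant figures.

Stage wet mass = m₀ − payload = 60,700 − 4,280 = 56,420 kg.
Stage dry mass = ε × stage wet mass = 0.147 × 56,420 = 8,293.74 kg.
Burnout mass m_f = stage dry + payload = 8,293.74 + 4,280 = 12,573.74 kg.
v_e = Isp · g₀ = 330 × 9.80665 = 3236.2 m/s.
Δv = v_e · ln(60,700/12,573.74) = 3236.2 × ln(4.828) = 3236.2 × 1.5743 ≈ 5095 m/s.

Δv ≈ 5.09 km/s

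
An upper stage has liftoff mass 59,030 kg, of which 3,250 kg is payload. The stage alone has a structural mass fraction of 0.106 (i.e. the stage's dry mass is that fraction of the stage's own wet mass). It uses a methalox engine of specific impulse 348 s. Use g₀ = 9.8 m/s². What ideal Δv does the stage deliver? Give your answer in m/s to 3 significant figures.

Stage wet mass = m₀ − payload = 59,030 − 3,250 = 55,780 kg.
Stage dry mass = ε × stage wet mass = 0.106 × 55,780 = 5,912.68 kg.
Burnout mass m_f = stage dry + payload = 5,912.68 + 3,250 = 9,162.68 kg.
v_e = Isp · g₀ = 348 × 9.8 = 3410.4 m/s.
From the ideal rocket equation, Δv = v_e · ln(59,030/9,162.68) = 3410.4 × ln(6.442) = 3410.4 × 1.8629 ≈ 6353 m/s.

Δv ≈ 6350 m/s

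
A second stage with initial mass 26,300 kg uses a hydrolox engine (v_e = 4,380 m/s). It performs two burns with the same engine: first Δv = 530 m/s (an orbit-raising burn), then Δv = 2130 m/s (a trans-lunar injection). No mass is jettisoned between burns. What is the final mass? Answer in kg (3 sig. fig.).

After the first burn: m = 26300 × exp(−530/4380.0) = 26300 × 0.88603 = 23,302.6 kg.
After the second burn: m = 23,302.6 × exp(−2130/4380.0) = 23,302.6 × 0.61490 = 14,328.8 kg.

final mass ≈ 14300 kg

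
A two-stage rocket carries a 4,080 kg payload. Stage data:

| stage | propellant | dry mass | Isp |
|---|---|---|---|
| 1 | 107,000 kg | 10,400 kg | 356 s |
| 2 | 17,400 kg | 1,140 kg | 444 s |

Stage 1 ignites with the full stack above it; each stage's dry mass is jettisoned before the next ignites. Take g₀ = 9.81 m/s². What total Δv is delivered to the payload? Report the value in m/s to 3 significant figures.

Δv ≈ 11400 m/s

Ignition mass of stage 1 = 107,000+10,400 + 17,400+1,140 + 4,080 = 140,020 kg.
Stage 1: m₀ = 140,020 kg, m_f = 140,020 − 107,000 = 33,020 kg; Δv = 356×9.81×ln(4.24) = 3492.4×1.4447 ≈ 5045 m/s.
Stage 2: m₀ = 22,620 kg, m_f = 22,620 − 17,400 = 5,220 kg; Δv = 444×9.81×ln(4.333) = 4355.6×1.4663 ≈ 6387 m/s.
Total Δv = 5045 + 6387 = 11432 m/s.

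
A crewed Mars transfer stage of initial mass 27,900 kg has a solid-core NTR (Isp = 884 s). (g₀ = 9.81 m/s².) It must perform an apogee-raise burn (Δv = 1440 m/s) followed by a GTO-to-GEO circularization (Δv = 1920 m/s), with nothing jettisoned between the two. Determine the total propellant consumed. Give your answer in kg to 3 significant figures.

v_e = Isp · g₀ = 884 × 9.81 = 8672.0 m/s.
After the first burn: m = 27900 × exp(−1440/8672.0) = 27900 × 0.84700 = 23,631.3 kg.
After the second burn: m = 23,631.3 × exp(−1920/8672.0) = 23,631.3 × 0.80140 = 18,938.1 kg.
Total propellant = m₀ − m_final = 27900 − 18,938.1 = 8,961.9 kg.

total propellant consumed ≈ 8960 kg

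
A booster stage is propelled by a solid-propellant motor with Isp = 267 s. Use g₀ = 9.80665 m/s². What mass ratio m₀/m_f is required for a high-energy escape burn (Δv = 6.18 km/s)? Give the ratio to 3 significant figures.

mass ratio ≈ 10.6

v_e = Isp · g₀ = 267 × 9.80665 = 2618.4 m/s.
By the Tsiolkovsky rocket equation, m₀/m_f = exp(Δv / v_e) = exp(6180 / 2618.4) = exp(2.3602) = 10.5935.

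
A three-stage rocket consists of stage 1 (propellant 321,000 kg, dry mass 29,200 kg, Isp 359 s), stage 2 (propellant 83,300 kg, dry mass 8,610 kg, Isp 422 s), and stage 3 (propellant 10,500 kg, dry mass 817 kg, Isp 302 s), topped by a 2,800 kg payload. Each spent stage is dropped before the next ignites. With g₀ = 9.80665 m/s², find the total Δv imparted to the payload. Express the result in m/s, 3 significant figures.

Δv ≈ 14700 m/s

Ignition mass of stage 1 = 321,000+29,200 + 83,300+8,610 + 10,500+817 + 2,800 = 456,227 kg.
Stage 1: m₀ = 456,227 kg, m_f = 456,227 − 321,000 = 135,227 kg; Δv = 359×9.80665×ln(3.374) = 3520.6×1.2160 ≈ 4281 m/s.
Stage 2: m₀ = 106,027 kg, m_f = 106,027 − 83,300 = 22,727 kg; Δv = 422×9.80665×ln(4.665) = 4138.4×1.5401 ≈ 6374 m/s.
Stage 3: m₀ = 14,117 kg, m_f = 14,117 − 10,500 = 3,617 kg; Δv = 302×9.80665×ln(3.903) = 2961.6×1.3617 ≈ 4033 m/s.
Total Δv = 4281 + 6374 + 4033 = 14688 m/s.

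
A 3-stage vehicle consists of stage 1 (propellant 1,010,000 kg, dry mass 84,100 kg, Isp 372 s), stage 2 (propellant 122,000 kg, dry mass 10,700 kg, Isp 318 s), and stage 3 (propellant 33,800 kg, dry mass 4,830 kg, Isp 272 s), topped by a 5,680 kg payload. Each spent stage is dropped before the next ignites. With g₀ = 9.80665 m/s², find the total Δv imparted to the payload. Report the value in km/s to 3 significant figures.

Ignition mass of stage 1 = 1,010,000+84,100 + 122,000+10,700 + 33,800+4,830 + 5,680 = 1,271,110 kg.
Stage 1: m₀ = 1,271,110 kg, m_f = 1,271,110 − 1,010,000 = 261,110 kg; Δv = 372×9.80665×ln(4.868) = 3648.1×1.5827 ≈ 5774 m/s.
Stage 2: m₀ = 177,010 kg, m_f = 177,010 − 122,000 = 55,010 kg; Δv = 318×9.80665×ln(3.218) = 3118.5×1.1687 ≈ 3645 m/s.
Stage 3: m₀ = 44,310 kg, m_f = 44,310 − 33,800 = 10,510 kg; Δv = 272×9.80665×ln(4.216) = 2667.4×1.4389 ≈ 3838 m/s.
Total Δv = 5774 + 3645 + 3838 = 13257 m/s.

Δv ≈ 13.3 km/s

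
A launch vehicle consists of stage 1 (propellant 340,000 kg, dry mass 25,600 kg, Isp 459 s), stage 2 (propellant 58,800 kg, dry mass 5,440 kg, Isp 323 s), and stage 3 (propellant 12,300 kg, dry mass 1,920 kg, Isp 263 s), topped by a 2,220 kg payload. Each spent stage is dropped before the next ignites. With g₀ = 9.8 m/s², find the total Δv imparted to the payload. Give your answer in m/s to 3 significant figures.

Ignition mass of stage 1 = 340,000+25,600 + 58,800+5,440 + 12,300+1,920 + 2,220 = 446,280 kg.
Stage 1: m₀ = 446,280 kg, m_f = 446,280 − 340,000 = 106,280 kg; Δv = 459×9.8×ln(4.199) = 4498.2×1.4349 ≈ 6454 m/s.
Stage 2: m₀ = 80,680 kg, m_f = 80,680 − 58,800 = 21,880 kg; Δv = 323×9.8×ln(3.687) = 3165.4×1.3049 ≈ 4131 m/s.
Stage 3: m₀ = 16,440 kg, m_f = 16,440 − 12,300 = 4,140 kg; Δv = 263×9.8×ln(3.971) = 2577.4×1.3790 ≈ 3554 m/s.
Total Δv = 6454 + 4131 + 3554 = 14139 m/s.

Δv ≈ 14100 m/s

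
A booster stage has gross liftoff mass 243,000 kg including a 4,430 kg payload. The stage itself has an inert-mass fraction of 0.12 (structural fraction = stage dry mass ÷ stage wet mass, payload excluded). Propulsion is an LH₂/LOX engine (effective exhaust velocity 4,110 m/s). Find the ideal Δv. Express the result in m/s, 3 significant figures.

Δv ≈ 8200 m/s

Stage wet mass = m₀ − payload = 243,000 − 4,430 = 238,570 kg.
Stage dry mass = ε × stage wet mass = 0.12 × 238,570 = 28,628.4 kg.
Burnout mass m_f = stage dry + payload = 28,628.4 + 4,430 = 33,058.4 kg.
Using Δv = v_e ln(m₀/m_f): Δv = v_e · ln(243,000/33,058.4) = 4110.0 × ln(7.351) = 4110.0 × 1.9948 ≈ 8199 m/s.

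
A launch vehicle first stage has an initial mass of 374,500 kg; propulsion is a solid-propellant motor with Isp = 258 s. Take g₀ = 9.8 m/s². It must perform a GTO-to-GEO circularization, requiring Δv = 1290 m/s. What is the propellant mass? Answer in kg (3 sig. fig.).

v_e = Isp · g₀ = 258 × 9.8 = 2528.4 m/s.
By the Tsiolkovsky rocket equation, m₀/m_f = exp(Δv / v_e) = exp(1290 / 2528.4) = exp(0.5102) = 1.6656.
m_f = 374,500 / 1.6656 = 224,844 kg, so propellant = m₀ − m_f = 374,500 − 224,844 = 149,656 kg.

propellant mass ≈ 150000 kg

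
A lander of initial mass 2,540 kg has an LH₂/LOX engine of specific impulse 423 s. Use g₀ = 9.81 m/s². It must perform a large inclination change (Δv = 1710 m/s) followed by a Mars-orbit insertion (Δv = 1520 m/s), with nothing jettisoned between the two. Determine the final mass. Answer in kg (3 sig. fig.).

final mass ≈ 1170 kg

v_e = Isp · g₀ = 423 × 9.81 = 4149.6 m/s.
After the first burn: m = 2540 × exp(−1710/4149.6) = 2540 × 0.66227 = 1,682.17 kg.
After the second burn: m = 1,682.17 × exp(−1520/4149.6) = 1,682.17 × 0.69330 = 1,166.25 kg.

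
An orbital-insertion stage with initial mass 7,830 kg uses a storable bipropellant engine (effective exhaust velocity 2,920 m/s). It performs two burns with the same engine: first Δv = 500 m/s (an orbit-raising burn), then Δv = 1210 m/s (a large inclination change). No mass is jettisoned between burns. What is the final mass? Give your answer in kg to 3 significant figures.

After the first burn: m = 7830 × exp(−500/2920.0) = 7830 × 0.84263 = 6,597.79 kg.
After the second burn: m = 6,597.79 × exp(−1210/2920.0) = 6,597.79 × 0.66075 = 4,359.49 kg.

final mass ≈ 4360 kg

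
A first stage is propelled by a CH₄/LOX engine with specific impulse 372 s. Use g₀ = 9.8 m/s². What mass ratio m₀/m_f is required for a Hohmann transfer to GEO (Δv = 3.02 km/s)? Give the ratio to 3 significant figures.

v_e = Isp · g₀ = 372 × 9.8 = 3645.6 m/s.
Using Δv = v_e ln(m₀/m_f): m₀/m_f = exp(Δv / v_e) = exp(3020 / 3645.6) = exp(0.8284) = 2.2896.

mass ratio ≈ 2.29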